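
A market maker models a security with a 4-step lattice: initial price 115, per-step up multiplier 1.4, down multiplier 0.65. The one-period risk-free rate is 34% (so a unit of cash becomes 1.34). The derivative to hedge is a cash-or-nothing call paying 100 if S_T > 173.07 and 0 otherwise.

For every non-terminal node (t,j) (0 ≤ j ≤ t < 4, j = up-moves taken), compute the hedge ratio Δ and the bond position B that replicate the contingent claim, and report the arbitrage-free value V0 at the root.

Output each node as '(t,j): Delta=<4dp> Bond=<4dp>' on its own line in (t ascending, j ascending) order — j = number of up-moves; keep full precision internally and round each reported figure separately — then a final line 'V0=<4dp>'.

Risk-neutral probability p* = (R−d)/(u−d) = (1.34−0.65)/(1.4−0.65) = 0.9200.
At expiry t=4: V(4,0)=0.0000, V(4,1)=0.0000, V(4,2)=0.0000, V(4,3)=100.0000, V(4,4)=100.0000
  t=3,j=0: stock 31.5819 → up 44.2146 (V=0.0000), down 20.5282 (V=0.0000). Price 0.0000; hedge Δ=0.0000, bond B=0.0000.
  t=3,j=1: stock 68.0225 → up 95.2315 (V=0.0000), down 44.2146 (V=0.0000). Price 0.0000; hedge Δ=0.0000, bond B=0.0000.
  t=3,j=2: stock 146.5100 → up 205.1140 (V=100.0000), down 95.2315 (V=0.0000). Price 68.6567; hedge Δ=0.9101, bond B=-64.6766.
  t=3,j=3: stock 315.5600 → up 441.7840 (V=100.0000), down 205.1140 (V=100.0000). Price 74.6269; hedge Δ=0.0000, bond B=74.6269.
  t=2,j=0: stock 48.5875 → up 68.0225 (V=0.0000), down 31.5819 (V=0.0000). Price 0.0000; hedge Δ=0.0000, bond B=0.0000.
  t=2,j=1: stock 104.6500 → up 146.5100 (V=68.6567), down 68.0225 (V=0.0000). Price 47.1374; hedge Δ=0.8747, bond B=-44.4048.
  t=2,j=2: stock 225.4000 → up 315.5600 (V=74.6269), down 146.5100 (V=68.6567). Price 55.3353; hedge Δ=0.0353, bond B=47.3751.
  t=1,j=0: stock 74.7500 → up 104.6500 (V=47.1374), down 48.5875 (V=0.0000). Price 32.3630; hedge Δ=0.8408, bond B=-30.4869.
  t=1,j=1: stock 161.0000 → up 225.4000 (V=55.3353), down 104.6500 (V=47.1374). Price 40.8056; hedge Δ=0.0679, bond B=29.8751.
  t=0,j=0: stock 115.0000 → up 161.0000 (V=40.8056), down 74.7500 (V=32.3630). Price 29.9479; hedge Δ=0.0979, bond B=18.6912.
The time-0 hedge costs 29.9479, which is the no-arbitrage price.

(0,0): Delta=0.0979 Bond=18.6912
(1,0): Delta=0.8408 Bond=-30.4869
(1,1): Delta=0.0679 Bond=29.8751
(2,0): Delta=0.0000 Bond=0.0000
(2,1): Delta=0.8747 Bond=-44.4048
(2,2): Delta=0.0353 Bond=47.3751
(3,0): Delta=0.0000 Bond=0.0000
(3,1): Delta=0.0000 Bond=0.0000
(3,2): Delta=0.9101 Bond=-64.6766
(3,3): Delta=0.0000 Bond=74.6269
V0=29.9479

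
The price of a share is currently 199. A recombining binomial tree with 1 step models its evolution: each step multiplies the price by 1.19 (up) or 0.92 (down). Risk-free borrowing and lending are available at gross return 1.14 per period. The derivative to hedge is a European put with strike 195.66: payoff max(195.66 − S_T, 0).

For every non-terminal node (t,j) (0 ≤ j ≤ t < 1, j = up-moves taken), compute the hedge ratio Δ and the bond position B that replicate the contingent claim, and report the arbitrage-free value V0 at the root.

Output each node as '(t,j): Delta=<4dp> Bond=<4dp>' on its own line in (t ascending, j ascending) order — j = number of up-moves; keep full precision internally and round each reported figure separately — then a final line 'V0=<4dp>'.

(0,0): Delta=-0.2341 Bond=48.6361
V0=2.0435

The replicating-portfolio and risk-neutral prices coincide; use p* = (1.14−0.92)/(1.19−0.92) = 0.8148 for the latter.
Terminal values V(1,·): V(1,0)=12.5800, V(1,1)=0.0000
  t=0,j=0: stock 199.0000 → up 236.8100 (V=0.0000), down 183.0800 (V=12.5800). Price 2.0435; hedge Δ=-0.2341, bond B=48.6361.
The time-0 hedge costs 2.0435, which is the no-arbitrage price.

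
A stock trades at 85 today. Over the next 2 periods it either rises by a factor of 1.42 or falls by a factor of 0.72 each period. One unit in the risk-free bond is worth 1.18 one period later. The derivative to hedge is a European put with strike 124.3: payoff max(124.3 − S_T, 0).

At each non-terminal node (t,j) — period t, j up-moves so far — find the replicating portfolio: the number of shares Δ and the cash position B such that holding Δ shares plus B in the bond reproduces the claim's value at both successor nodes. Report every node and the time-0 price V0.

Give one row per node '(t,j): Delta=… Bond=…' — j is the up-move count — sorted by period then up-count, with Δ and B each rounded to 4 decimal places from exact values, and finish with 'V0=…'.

(0,0): Delta=-0.5592 Bond=66.4093
(1,0): Delta=-1.0000 Bond=105.3390
(1,1): Delta=-0.4426 Bond=64.2885
V0=18.8760

Under the risk-neutral measure, an up-move has probability p* = (R−d)/(u−d) = 0.6571 and values discount at R = 1.18.
Payoff layer (t=2): V(2,0)=80.2360, V(2,1)=37.3960, V(2,2)=0.0000
(1,0): S=61.2000. Δ = (V_up−V_dn)/(S_up−S_dn) = (37.3960−80.2360)/(86.9040−44.0640) = -1.0000. V = [p*·37.3960 + (1−p*)·80.2360]/1.18 = 44.1390. B = V − Δ·S = 105.3390.
(1,1): S=120.7000. Δ = (V_up−V_dn)/(S_up−S_dn) = (0.0000−37.3960)/(171.3940−86.9040) = -0.4426. V = [p*·0.0000 + (1−p*)·37.3960]/1.18 = 10.8657. B = V − Δ·S = 64.2885.
(0,0): S=85.0000. Δ = (V_up−V_dn)/(S_up−S_dn) = (10.8657−44.1390)/(120.7000−61.2000) = -0.5592. V = [p*·10.8657 + (1−p*)·44.1390]/1.18 = 18.8760. B = V − Δ·S = 66.4093.
Each (Δ,B) replicates both successor values, so the strategy is self-financing and V0 is arbitrage-free.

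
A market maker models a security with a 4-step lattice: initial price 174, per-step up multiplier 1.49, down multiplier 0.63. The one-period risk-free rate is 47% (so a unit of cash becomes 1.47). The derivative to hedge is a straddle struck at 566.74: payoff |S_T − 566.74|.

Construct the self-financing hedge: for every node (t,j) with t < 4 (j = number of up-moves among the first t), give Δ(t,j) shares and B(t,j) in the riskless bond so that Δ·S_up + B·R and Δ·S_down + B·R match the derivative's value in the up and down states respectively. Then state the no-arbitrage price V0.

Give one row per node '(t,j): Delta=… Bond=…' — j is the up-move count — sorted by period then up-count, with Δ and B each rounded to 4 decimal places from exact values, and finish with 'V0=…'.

(0,0): Delta=0.1405 Bond=36.3242
(1,0): Delta=-1.0000 Bond=178.4152
(1,1): Delta=0.1520 Bond=50.4199
(2,0): Delta=-1.0000 Bond=262.2704
(2,1): Delta=-1.0000 Bond=262.2704
(2,2): Delta=0.1636 Bond=69.6375
(3,0): Delta=-1.0000 Bond=385.5374
(3,1): Delta=-1.0000 Bond=385.5374
(3,2): Delta=-1.0000 Bond=385.5374
(3,3): Delta=0.1753 Bond=95.6249
V0=60.7665

Under the risk-neutral measure, an up-move has probability p* = (R−d)/(u−d) = 0.9767 and values discount at R = 1.47.
Payoff layer (t=4): V(4,0)=539.3298, V(4,1)=501.9128, V(4,2)=413.4186, V(4,3)=204.1226, V(4,4)=290.8789
(3,0): S=43.5082. Δ = (V_up−V_dn)/(S_up−S_dn) = (501.9128−539.3298)/(64.8272−27.4102) = -1.0000. V = [p*·501.9128 + (1−p*)·539.3298]/1.47 = 342.0292. B = V − Δ·S = 385.5374.
(3,1): S=102.9003. Δ = (V_up−V_dn)/(S_up−S_dn) = (413.4186−501.9128)/(153.3214−64.8272) = -1.0000. V = [p*·413.4186 + (1−p*)·501.9128]/1.47 = 282.6371. B = V − Δ·S = 385.5374.
(3,2): S=243.3674. Δ = (V_up−V_dn)/(S_up−S_dn) = (204.1226−413.4186)/(362.6174−153.3214) = -1.0000. V = [p*·204.1226 + (1−p*)·413.4186]/1.47 = 142.1701. B = V − Δ·S = 385.5374.
(3,3): S=575.5831. Δ = (V_up−V_dn)/(S_up−S_dn) = (290.8789−204.1226)/(857.6189−362.6174) = 0.1753. V = [p*·290.8789 + (1−p*)·204.1226]/1.47 = 196.5043. B = V − Δ·S = 95.6249.
(2,0): S=69.0606. Δ = (V_up−V_dn)/(S_up−S_dn) = (282.6371−342.0292)/(102.9003−43.5082) = -1.0000. V = [p*·282.6371 + (1−p*)·342.0292]/1.47 = 193.2098. B = V − Δ·S = 262.2704.
(2,1): S=163.3338. Δ = (V_up−V_dn)/(S_up−S_dn) = (142.1701−282.6371)/(243.3674−102.9003) = -1.0000. V = [p*·142.1701 + (1−p*)·282.6371]/1.47 = 98.9366. B = V − Δ·S = 262.2704.
(2,2): S=386.2974. Δ = (V_up−V_dn)/(S_up−S_dn) = (196.5043−142.1701)/(575.5831−243.3674) = 0.1636. V = [p*·196.5043 + (1−p*)·142.1701]/1.47 = 132.8168. B = V − Δ·S = 69.6375.
(1,0): S=109.6200. Δ = (V_up−V_dn)/(S_up−S_dn) = (98.9366−193.2098)/(163.3338−69.0606) = -1.0000. V = [p*·98.9366 + (1−p*)·193.2098]/1.47 = 68.7952. B = V − Δ·S = 178.4152.
(1,1): S=259.2600. Δ = (V_up−V_dn)/(S_up−S_dn) = (132.8168−98.9366)/(386.2974−163.3338) = 0.1520. V = [p*·132.8168 + (1−p*)·98.9366]/1.47 = 89.8156. B = V − Δ·S = 50.4199.
(0,0): S=174.0000. Δ = (V_up−V_dn)/(S_up−S_dn) = (89.8156−68.7952)/(259.2600−109.6200) = 0.1405. V = [p*·89.8156 + (1−p*)·68.7952]/1.47 = 60.7665. B = V − Δ·S = 36.3242.
Self-financing check: at every node Δ·S+B equals the discounted successor values.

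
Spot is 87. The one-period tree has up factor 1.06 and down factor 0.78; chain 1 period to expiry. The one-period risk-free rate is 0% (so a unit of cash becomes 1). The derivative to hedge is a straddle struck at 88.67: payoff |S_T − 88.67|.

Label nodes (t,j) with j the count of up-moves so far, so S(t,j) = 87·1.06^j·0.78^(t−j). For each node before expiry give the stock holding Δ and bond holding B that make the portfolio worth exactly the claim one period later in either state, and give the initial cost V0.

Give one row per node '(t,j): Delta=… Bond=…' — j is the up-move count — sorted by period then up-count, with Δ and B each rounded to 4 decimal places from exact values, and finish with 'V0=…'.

Since d<R<u, set p* = (R−d)/(u−d) = 0.7857; price each node as the discounted p*-expectation of its children.
Payoff layer (t=1): V(1,0)=20.8100, V(1,1)=3.5500
  t=0,j=0: stock 87.0000 → up 92.2200 (V=3.5500), down 67.8600 (V=20.8100). Price 7.2486; hedge Δ=-0.7085, bond B=68.8914.
Root portfolio cost Δ·87+B reproduces V0=7.2486.

(0,0): Delta=-0.7085 Bond=68.8914
V0=7.2486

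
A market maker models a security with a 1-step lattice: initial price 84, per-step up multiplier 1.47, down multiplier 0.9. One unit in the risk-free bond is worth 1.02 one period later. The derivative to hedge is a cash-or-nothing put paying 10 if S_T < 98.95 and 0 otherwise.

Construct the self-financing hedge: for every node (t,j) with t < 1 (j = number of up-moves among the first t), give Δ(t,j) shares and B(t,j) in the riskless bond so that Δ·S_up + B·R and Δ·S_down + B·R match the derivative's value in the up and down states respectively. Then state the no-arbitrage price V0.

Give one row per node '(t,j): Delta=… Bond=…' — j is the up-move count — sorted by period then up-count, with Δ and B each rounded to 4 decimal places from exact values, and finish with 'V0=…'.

No-arbitrage ⇒ martingale measure with p* = (R−d)/(u−d) = 0.2105.
Terminal values V(1,·): V(1,0)=10.0000, V(1,1)=0.0000
  t=0,j=0: stock 84.0000 → up 123.4800 (V=0.0000), down 75.6000 (V=10.0000). Price 7.7399; hedge Δ=-0.2089, bond B=25.2838.
Each (Δ,B) replicates both successor values, so the strategy is self-financing and V0 is arbitrage-free.

(0,0): Delta=-0.2089 Bond=25.2838
V0=7.7399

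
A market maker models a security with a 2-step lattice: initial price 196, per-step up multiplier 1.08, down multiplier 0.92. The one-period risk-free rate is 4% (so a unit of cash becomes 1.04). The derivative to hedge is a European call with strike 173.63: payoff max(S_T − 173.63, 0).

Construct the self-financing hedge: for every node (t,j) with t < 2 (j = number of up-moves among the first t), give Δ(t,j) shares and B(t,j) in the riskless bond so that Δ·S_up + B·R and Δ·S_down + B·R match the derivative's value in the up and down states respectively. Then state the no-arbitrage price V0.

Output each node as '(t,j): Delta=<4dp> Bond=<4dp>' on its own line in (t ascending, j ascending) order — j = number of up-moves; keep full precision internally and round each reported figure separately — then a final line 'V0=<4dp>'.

Under the risk-neutral measure, an up-move has probability p* = (R−d)/(u−d) = 0.7500 and values discount at R = 1.04.
At expiry t=2: V(2,0)=0.0000, V(2,1)=21.1156, V(2,2)=54.9844
(1,0): S=180.3200. Δ = (V_up−V_dn)/(S_up−S_dn) = (21.1156−0.0000)/(194.7456−165.8944) = 0.7319. V = [p*·21.1156 + (1−p*)·0.0000]/1.04 = 15.2276. B = V − Δ·S = -116.7449.
(1,1): S=211.6800. Δ = (V_up−V_dn)/(S_up−S_dn) = (54.9844−21.1156)/(228.6144−194.7456) = 1.0000. V = [p*·54.9844 + (1−p*)·21.1156]/1.04 = 44.7281. B = V − Δ·S = -166.9519.
(0,0): S=196.0000. Δ = (V_up−V_dn)/(S_up−S_dn) = (44.7281−15.2276)/(211.6800−180.3200) = 0.9407. V = [p*·44.7281 + (1−p*)·15.2276]/1.04 = 35.9163. B = V − Δ·S = -148.4617.
Check: Δ(0,0)·S0 + B(0,0) = 35.9163 = V0.

(0,0): Delta=0.9407 Bond=-148.4617
(1,0): Delta=0.7319 Bond=-116.7449
(1,1): Delta=1.0000 Bond=-166.9519
V0=35.9163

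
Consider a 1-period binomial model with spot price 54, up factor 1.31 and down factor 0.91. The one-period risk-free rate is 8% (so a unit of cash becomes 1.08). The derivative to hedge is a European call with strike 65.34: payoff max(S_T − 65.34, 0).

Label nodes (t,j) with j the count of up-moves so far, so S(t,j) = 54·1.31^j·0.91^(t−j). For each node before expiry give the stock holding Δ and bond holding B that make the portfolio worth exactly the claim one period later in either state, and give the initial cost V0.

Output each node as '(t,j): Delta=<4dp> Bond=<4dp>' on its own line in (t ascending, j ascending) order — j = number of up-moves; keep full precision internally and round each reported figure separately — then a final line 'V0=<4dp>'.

Since d<R<u, set p* = (R−d)/(u−d) = 0.4250; price each node as the discounted p*-expectation of its children.
Payoff layer (t=1): V(1,0)=0.0000, V(1,1)=5.4000
(0,0): S=54.0000. Δ = (V_up−V_dn)/(S_up−S_dn) = (5.4000−0.0000)/(70.7400−49.1400) = 0.2500. V = [p*·5.4000 + (1−p*)·0.0000]/1.08 = 2.1250. B = V − Δ·S = -11.3750.
Check: Δ(0,0)·S0 + B(0,0) = 2.1250 = V0.

(0,0): Delta=0.2500 Bond=-11.3750
V0=2.1250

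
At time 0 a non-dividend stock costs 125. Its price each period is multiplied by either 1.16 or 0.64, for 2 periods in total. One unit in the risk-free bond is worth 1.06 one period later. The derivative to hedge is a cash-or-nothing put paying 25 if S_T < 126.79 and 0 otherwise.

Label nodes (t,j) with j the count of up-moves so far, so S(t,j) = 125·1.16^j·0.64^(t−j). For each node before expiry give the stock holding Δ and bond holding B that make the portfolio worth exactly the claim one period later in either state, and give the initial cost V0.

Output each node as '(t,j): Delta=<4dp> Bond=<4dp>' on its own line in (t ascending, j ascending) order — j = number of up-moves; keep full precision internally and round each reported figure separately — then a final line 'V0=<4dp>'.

(0,0): Delta=-0.2931 Bond=44.3682
(1,0): Delta=0.0000 Bond=23.5849
(1,1): Delta=-0.3316 Bond=52.6125
V0=7.7348

Since d<R<u, set p* = (R−d)/(u−d) = 0.8077; price each node as the discounted p*-expectation of its children.
Terminal payoffs: V(2,0)=25.0000, V(2,1)=25.0000, V(2,2)=0.0000
(1,0): S=80.0000. Δ = (V_up−V_dn)/(S_up−S_dn) = (25.0000−25.0000)/(92.8000−51.2000) = 0.0000. V = [p*·25.0000 + (1−p*)·25.0000]/1.06 = 23.5849. B = V − Δ·S = 23.5849.
(1,1): S=145.0000. Δ = (V_up−V_dn)/(S_up−S_dn) = (0.0000−25.0000)/(168.2000−92.8000) = -0.3316. V = [p*·0.0000 + (1−p*)·25.0000]/1.06 = 4.5356. B = V − Δ·S = 52.6125.
(0,0): S=125.0000. Δ = (V_up−V_dn)/(S_up−S_dn) = (4.5356−23.5849)/(145.0000−80.0000) = -0.2931. V = [p*·4.5356 + (1−p*)·23.5849]/1.06 = 7.7348. B = V − Δ·S = 44.3682.
Each (Δ,B) replicates both successor values, so the strategy is self-financing and V0 is arbitrage-free.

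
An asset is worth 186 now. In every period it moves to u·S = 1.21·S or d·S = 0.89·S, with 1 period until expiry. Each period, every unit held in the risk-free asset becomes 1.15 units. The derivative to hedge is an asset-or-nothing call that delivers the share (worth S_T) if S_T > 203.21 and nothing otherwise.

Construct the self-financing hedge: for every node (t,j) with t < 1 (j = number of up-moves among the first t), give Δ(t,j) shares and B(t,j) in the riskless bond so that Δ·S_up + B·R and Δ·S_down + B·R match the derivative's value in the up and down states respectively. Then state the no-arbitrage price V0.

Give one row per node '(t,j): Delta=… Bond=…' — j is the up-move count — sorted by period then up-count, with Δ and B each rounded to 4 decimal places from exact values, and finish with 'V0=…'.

(0,0): Delta=3.7812 Bond=-544.3027
V0=159.0098

Since d<R<u, set p* = (R−d)/(u−d) = 0.8125; price each node as the discounted p*-expectation of its children.
Terminal values V(1,·): V(1,0)=0.0000, V(1,1)=225.0600
(0,0): S=186.0000. Δ = (V_up−V_dn)/(S_up−S_dn) = (225.0600−0.0000)/(225.0600−165.5400) = 3.7812. V = [p*·225.0600 + (1−p*)·0.0000]/1.15 = 159.0098. B = V − Δ·S = -544.3027.
The time-0 hedge costs 159.0098, which is the no-arbitrage price.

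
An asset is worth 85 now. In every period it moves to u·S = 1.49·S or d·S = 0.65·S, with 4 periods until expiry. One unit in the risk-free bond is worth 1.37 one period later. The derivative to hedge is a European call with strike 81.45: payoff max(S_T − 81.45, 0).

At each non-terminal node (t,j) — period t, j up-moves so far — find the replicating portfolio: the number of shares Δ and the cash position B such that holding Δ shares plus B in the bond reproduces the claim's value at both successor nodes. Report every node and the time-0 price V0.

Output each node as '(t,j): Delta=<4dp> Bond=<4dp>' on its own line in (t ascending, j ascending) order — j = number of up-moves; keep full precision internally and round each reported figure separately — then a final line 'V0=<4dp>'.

(0,0): Delta=0.9839 Bond=-21.5676
(1,0): Delta=0.8545 Bond=-22.4001
(1,1): Delta=0.9933 Bond=-30.7388
(2,0): Delta=0.0000 Bond=0.0000
(2,1): Delta=0.9167 Bond=-35.8028
(2,2): Delta=0.9989 Bond=-43.1637
(3,0): Delta=0.0000 Bond=0.0000
(3,1): Delta=0.0000 Bond=0.0000
(3,2): Delta=0.9833 Bond=-57.2247
(3,3): Delta=1.0000 Bond=-59.4526
V0=62.0631

The replicating-portfolio and risk-neutral prices coincide; use p* = (1.37−0.65)/(1.49−0.65) = 0.8571 for the latter.
Payoff layer (t=4): V(4,0)=0.0000, V(4,1)=0.0000, V(4,2)=0.0000, V(4,3)=101.3142, V(4,4)=337.5017
Node (3,0) S=23.3431: V=(p*·0.0000+(1−p*)·0.0000)/1.37=0.0000; Δ=(0.0000−0.0000)/(34.7813−15.1730)=0.0000; B=V−Δ·S=0.0000
Node (3,1) S=53.5096: V=(p*·0.0000+(1−p*)·0.0000)/1.37=0.0000; Δ=(0.0000−0.0000)/(79.7293−34.7813)=0.0000; B=V−Δ·S=0.0000
Node (3,2) S=122.6605: V=(p*·101.3142+(1−p*)·0.0000)/1.37=63.3874; Δ=(101.3142−0.0000)/(182.7642−79.7293)=0.9833; B=V−Δ·S=-57.2247
Node (3,3) S=281.1757: V=(p*·337.5017+(1−p*)·101.3142)/1.37=221.7231; Δ=(337.5017−101.3142)/(418.9517−182.7642)=1.0000; B=V−Δ·S=-59.4526
Node (2,0) S=35.9125: V=(p*·0.0000+(1−p*)·0.0000)/1.37=0.0000; Δ=(0.0000−0.0000)/(53.5096−23.3431)=0.0000; B=V−Δ·S=0.0000
Node (2,1) S=82.3225: V=(p*·63.3874+(1−p*)·0.0000)/1.37=39.6584; Δ=(63.3874−0.0000)/(122.6605−53.5096)=0.9167; B=V−Δ·S=-35.8028
Node (2,2) S=188.7085: V=(p*·221.7231+(1−p*)·63.3874)/1.37=145.3312; Δ=(221.7231−63.3874)/(281.1757−122.6605)=0.9989; B=V−Δ·S=-43.1637
Node (1,0) S=55.2500: V=(p*·39.6584+(1−p*)·0.0000)/1.37=24.8124; Δ=(39.6584−0.0000)/(82.3225−35.9125)=0.8545; B=V−Δ·S=-22.4001
Node (1,1) S=126.6500: V=(p*·145.3312+(1−p*)·39.6584)/1.37=95.0621; Δ=(145.3312−39.6584)/(188.7085−82.3225)=0.9933; B=V−Δ·S=-30.7388
Node (0,0) S=85.0000: V=(p*·95.0621+(1−p*)·24.8124)/1.37=62.0631; Δ=(95.0621−24.8124)/(126.6500−55.2500)=0.9839; B=V−Δ·S=-21.5676
Check: Δ(0,0)·S0 + B(0,0) = 62.0631 = V0.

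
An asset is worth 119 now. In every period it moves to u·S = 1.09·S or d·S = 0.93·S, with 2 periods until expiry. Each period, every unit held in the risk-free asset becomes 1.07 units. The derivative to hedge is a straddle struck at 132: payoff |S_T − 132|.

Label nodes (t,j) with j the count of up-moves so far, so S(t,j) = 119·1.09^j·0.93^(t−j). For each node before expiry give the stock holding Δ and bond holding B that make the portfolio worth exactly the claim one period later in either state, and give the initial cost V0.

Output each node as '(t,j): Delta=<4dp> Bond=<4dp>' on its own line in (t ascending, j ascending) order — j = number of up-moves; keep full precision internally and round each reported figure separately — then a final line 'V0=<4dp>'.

Under the risk-neutral measure, an up-move has probability p* = (R−d)/(u−d) = 0.8750 and values discount at R = 1.07.
At expiry t=2: V(2,0)=29.0769, V(2,1)=11.3697, V(2,2)=9.3839
  t=1,j=0: stock 110.6700 → up 120.6303 (V=11.3697), down 102.9231 (V=29.0769). Price 12.6945; hedge Δ=-1.0000, bond B=123.3645.
  t=1,j=1: stock 129.7100 → up 141.3839 (V=9.3839), down 120.6303 (V=11.3697). Price 9.0020; hedge Δ=-0.0957, bond B=21.4132.
  t=0,j=0: stock 119.0000 → up 129.7100 (V=9.0020), down 110.6700 (V=12.6945). Price 8.8444; hedge Δ=-0.1939, bond B=31.9226.
Check: Δ(0,0)·S0 + B(0,0) = 8.8444 = V0.

(0,0): Delta=-0.1939 Bond=31.9226
(1,0): Delta=-1.0000 Bond=123.3645
(1,1): Delta=-0.0957 Bond=21.4132
V0=8.8444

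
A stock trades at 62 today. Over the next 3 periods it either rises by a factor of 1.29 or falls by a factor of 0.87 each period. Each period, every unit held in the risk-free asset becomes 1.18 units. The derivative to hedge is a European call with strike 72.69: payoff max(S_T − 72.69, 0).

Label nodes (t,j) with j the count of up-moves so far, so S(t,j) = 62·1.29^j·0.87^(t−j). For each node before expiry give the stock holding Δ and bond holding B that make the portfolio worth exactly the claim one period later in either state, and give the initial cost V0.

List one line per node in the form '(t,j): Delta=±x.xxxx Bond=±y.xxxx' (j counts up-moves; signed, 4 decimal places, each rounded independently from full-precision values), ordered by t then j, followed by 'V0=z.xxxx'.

(0,0): Delta=0.8331 Bond=-32.4232
(1,0): Delta=0.4713 Bond=-18.7453
(1,1): Delta=0.9197 Bond=-45.1837
(2,0): Delta=0.0000 Bond=0.0000
(2,1): Delta=0.5841 Bond=-29.9682
(2,2): Delta=1.0000 Bond=-61.6017
V0=19.2305

Risk-neutral probability p* = (R−d)/(u−d) = (1.18−0.87)/(1.29−0.87) = 0.7381.
Payoff layer (t=3): V(3,0)=0.0000, V(3,1)=0.0000, V(3,2)=17.0716, V(3,3)=60.4047
Node (2,0) S=46.9278: V=(p*·0.0000+(1−p*)·0.0000)/1.18=0.0000; Δ=(0.0000−0.0000)/(60.5369−40.8272)=0.0000; B=V−Δ·S=0.0000
Node (2,1) S=69.5826: V=(p*·17.0716+(1−p*)·0.0000)/1.18=10.6783; Δ=(17.0716−0.0000)/(89.7616−60.5369)=0.5841; B=V−Δ·S=-29.9682
Node (2,2) S=103.1742: V=(p*·60.4047+(1−p*)·17.0716)/1.18=41.5725; Δ=(60.4047−17.0716)/(133.0947−89.7616)=1.0000; B=V−Δ·S=-61.6017
Node (1,0) S=53.9400: V=(p*·10.6783+(1−p*)·0.0000)/1.18=6.6793; Δ=(10.6783−0.0000)/(69.5826−46.9278)=0.4713; B=V−Δ·S=-18.7453
Node (1,1) S=79.9800: V=(p*·41.5725+(1−p*)·10.6783)/1.18=28.3739; Δ=(41.5725−10.6783)/(103.1742−69.5826)=0.9197; B=V−Δ·S=-45.1837
Node (0,0) S=62.0000: V=(p*·28.3739+(1−p*)·6.6793)/1.18=19.2305; Δ=(28.3739−6.6793)/(79.9800−53.9400)=0.8331; B=V−Δ·S=-32.4232
Each (Δ,B) replicates both successor values, so the strategy is self-financing and V0 is arbitrage-free.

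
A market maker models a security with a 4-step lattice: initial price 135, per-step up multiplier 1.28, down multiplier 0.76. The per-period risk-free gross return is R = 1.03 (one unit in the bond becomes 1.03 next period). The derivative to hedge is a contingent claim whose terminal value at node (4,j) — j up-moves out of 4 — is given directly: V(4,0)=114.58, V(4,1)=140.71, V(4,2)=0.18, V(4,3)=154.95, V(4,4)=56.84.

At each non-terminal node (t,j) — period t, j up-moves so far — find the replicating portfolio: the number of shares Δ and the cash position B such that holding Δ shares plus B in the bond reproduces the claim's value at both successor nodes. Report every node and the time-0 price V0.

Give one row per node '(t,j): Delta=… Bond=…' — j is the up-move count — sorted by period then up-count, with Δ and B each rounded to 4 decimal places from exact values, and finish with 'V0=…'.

Risk-neutral probability p* = (R−d)/(u−d) = (1.03−0.76)/(1.28−0.76) = 0.5192.
Payoff layer (t=4): V(4,0)=114.5800, V(4,1)=140.7100, V(4,2)=0.1800, V(4,3)=154.9500, V(4,4)=56.8400
Node (3,0) S=59.2618: V=(p*·140.7100+(1−p*)·114.5800)/1.03=124.4150; Δ=(140.7100−114.5800)/(75.8551−45.0389)=0.8479; B=V−Δ·S=74.1650
Node (3,1) S=99.8093: V=(p*·0.1800+(1−p*)·140.7100)/1.03=65.7694; Δ=(0.1800−140.7100)/(127.7559−75.8551)=-2.7077; B=V−Δ·S=336.0194
Node (3,2) S=168.0998: V=(p*·154.9500+(1−p*)·0.1800)/1.03=78.1955; Δ=(154.9500−0.1800)/(215.1678−127.7559)=1.7706; B=V−Δ·S=-219.4391
Node (3,3) S=283.1155: V=(p*·56.8400+(1−p*)·154.9500)/1.03=100.9789; Δ=(56.8400−154.9500)/(362.3879−215.1678)=-0.6664; B=V−Δ·S=289.6520
Node (2,0) S=77.9760: V=(p*·65.7694+(1−p*)·124.4150)/1.03=91.2276; Δ=(65.7694−124.4150)/(99.8093−59.2618)=-1.4463; B=V−Δ·S=204.0077
Node (2,1) S=131.3280: V=(p*·78.1955+(1−p*)·65.7694)/1.03=70.1179; Δ=(78.1955−65.7694)/(168.0998−99.8093)=0.1820; B=V−Δ·S=46.2216
Node (2,2) S=221.1840: V=(p*·100.9789+(1−p*)·78.1955)/1.03=87.4032; Δ=(100.9789−78.1955)/(283.1155−168.0998)=0.1981; B=V−Δ·S=43.5890
Node (1,0) S=102.6000: V=(p*·70.1179+(1−p*)·91.2276)/1.03=77.9289; Δ=(70.1179−91.2276)/(131.3280−77.9760)=-0.3957; B=V−Δ·S=118.5245
Node (1,1) S=172.8000: V=(p*·87.4032+(1−p*)·70.1179)/1.03=76.7893; Δ=(87.4032−70.1179)/(221.1840−131.3280)=0.1924; B=V−Δ·S=43.5482
Node (0,0) S=135.0000: V=(p*·76.7893+(1−p*)·77.9289)/1.03=75.0846; Δ=(76.7893−77.9289)/(172.8000−102.6000)=-0.0162; B=V−Δ·S=77.2762
The time-0 hedge costs 75.0846, which is the no-arbitrage price.

(0,0): Delta=-0.0162 Bond=77.2762
(1,0): Delta=-0.3957 Bond=118.5245
(1,1): Delta=0.1924 Bond=43.5482
(2,0): Delta=-1.4463 Bond=204.0077
(2,1): Delta=0.1820 Bond=46.2216
(2,2): Delta=0.1981 Bond=43.5890
(3,0): Delta=0.8479 Bond=74.1650
(3,1): Delta=-2.7077 Bond=336.0194
(3,2): Delta=1.7706 Bond=-219.4391
(3,3): Delta=-0.6664 Bond=289.6520
V0=75.0846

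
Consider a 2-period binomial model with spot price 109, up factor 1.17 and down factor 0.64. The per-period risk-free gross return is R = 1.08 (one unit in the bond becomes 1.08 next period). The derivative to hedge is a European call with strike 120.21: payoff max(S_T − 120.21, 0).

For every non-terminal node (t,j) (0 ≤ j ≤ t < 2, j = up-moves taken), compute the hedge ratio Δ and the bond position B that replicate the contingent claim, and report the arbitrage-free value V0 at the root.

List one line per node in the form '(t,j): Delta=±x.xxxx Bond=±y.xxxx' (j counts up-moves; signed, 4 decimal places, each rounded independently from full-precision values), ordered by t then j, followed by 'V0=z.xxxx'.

(0,0): Delta=0.3859 Bond=-24.9249
(1,0): Delta=0.0000 Bond=0.0000
(1,1): Delta=0.4291 Bond=-32.4250
V0=17.1358

The replicating-portfolio and risk-neutral prices coincide; use p* = (1.08−0.64)/(1.17−0.64) = 0.8302 for the latter.
At expiry t=2: V(2,0)=0.0000, V(2,1)=0.0000, V(2,2)=29.0001
  t=1,j=0: stock 69.7600 → up 81.6192 (V=0.0000), down 44.6464 (V=0.0000). Price 0.0000; hedge Δ=0.0000, bond B=0.0000.
  t=1,j=1: stock 127.5300 → up 149.2101 (V=29.0001), down 81.6192 (V=0.0000). Price 22.2922; hedge Δ=0.4291, bond B=-32.4250.
  t=0,j=0: stock 109.0000 → up 127.5300 (V=22.2922), down 69.7600 (V=0.0000). Price 17.1358; hedge Δ=0.3859, bond B=-24.9249.
Root portfolio cost Δ·109+B reproduces V0=17.1358.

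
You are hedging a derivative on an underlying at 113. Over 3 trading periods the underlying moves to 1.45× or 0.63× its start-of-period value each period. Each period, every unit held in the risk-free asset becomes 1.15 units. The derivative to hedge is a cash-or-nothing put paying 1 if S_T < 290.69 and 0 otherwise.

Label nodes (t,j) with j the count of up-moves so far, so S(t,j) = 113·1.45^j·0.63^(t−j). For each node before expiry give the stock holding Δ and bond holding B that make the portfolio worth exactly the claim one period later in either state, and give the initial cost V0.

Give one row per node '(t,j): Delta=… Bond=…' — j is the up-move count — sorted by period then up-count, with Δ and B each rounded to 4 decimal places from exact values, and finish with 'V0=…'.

Risk-neutral probability p* = (R−d)/(u−d) = (1.15−0.63)/(1.45−0.63) = 0.6341.
Terminal payoffs: V(3,0)=1.0000, V(3,1)=1.0000, V(3,2)=1.0000, V(3,3)=0.0000
(2,0): S=44.8497. Δ = (V_up−V_dn)/(S_up−S_dn) = (1.0000−1.0000)/(65.0321−28.2553) = 0.0000. V = [p*·1.0000 + (1−p*)·1.0000]/1.15 = 0.8696. B = V − Δ·S = 0.8696.
(2,1): S=103.2255. Δ = (V_up−V_dn)/(S_up−S_dn) = (1.0000−1.0000)/(149.6770−65.0321) = 0.0000. V = [p*·1.0000 + (1−p*)·1.0000]/1.15 = 0.8696. B = V − Δ·S = 0.8696.
(2,2): S=237.5825. Δ = (V_up−V_dn)/(S_up−S_dn) = (0.0000−1.0000)/(344.4946−149.6770) = -0.0051. V = [p*·0.0000 + (1−p*)·1.0000]/1.15 = 0.3181. B = V − Δ·S = 1.5376.
(1,0): S=71.1900. Δ = (V_up−V_dn)/(S_up−S_dn) = (0.8696−0.8696)/(103.2255−44.8497) = 0.0000. V = [p*·0.8696 + (1−p*)·0.8696]/1.15 = 0.7561. B = V − Δ·S = 0.7561.
(1,1): S=163.8500. Δ = (V_up−V_dn)/(S_up−S_dn) = (0.3181−0.8696)/(237.5825−103.2255) = -0.0041. V = [p*·0.3181 + (1−p*)·0.8696]/1.15 = 0.4521. B = V − Δ·S = 1.1245.
(0,0): S=113.0000. Δ = (V_up−V_dn)/(S_up−S_dn) = (0.4521−0.7561)/(163.8500−71.1900) = -0.0033. V = [p*·0.4521 + (1−p*)·0.7561]/1.15 = 0.4898. B = V − Δ·S = 0.8607.
Each (Δ,B) replicates both successor values, so the strategy is self-financing and V0 is arbitrage-free.

(0,0): Delta=-0.0033 Bond=0.8607
(1,0): Delta=0.0000 Bond=0.7561
(1,1): Delta=-0.0041 Bond=1.1245
(2,0): Delta=0.0000 Bond=0.8696
(2,1): Delta=0.0000 Bond=0.8696
(2,2): Delta=-0.0051 Bond=1.5376
V0=0.4898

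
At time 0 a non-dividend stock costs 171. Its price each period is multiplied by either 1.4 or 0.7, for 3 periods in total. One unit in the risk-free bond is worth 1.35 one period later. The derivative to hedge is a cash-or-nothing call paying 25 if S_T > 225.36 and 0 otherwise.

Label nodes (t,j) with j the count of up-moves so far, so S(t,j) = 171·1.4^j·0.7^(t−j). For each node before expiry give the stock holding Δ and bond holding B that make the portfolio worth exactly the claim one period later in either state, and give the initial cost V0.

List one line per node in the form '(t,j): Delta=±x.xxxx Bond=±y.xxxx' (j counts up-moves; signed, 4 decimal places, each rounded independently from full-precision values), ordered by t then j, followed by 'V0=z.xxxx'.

(0,0): Delta=0.0152 Bond=7.4134
(1,0): Delta=0.2052 Bond=-12.7376
(1,1): Delta=0.0079 Bond=11.7578
(2,0): Delta=0.0000 Bond=0.0000
(2,1): Delta=0.2131 Bond=-18.5185
(2,2): Delta=0.0000 Bond=18.5185
V0=10.0129

Under the risk-neutral measure, an up-move has probability p* = (R−d)/(u−d) = 0.9286 and values discount at R = 1.35.
Terminal values V(3,·): V(3,0)=0.0000, V(3,1)=0.0000, V(3,2)=25.0000, V(3,3)=25.0000
(2,0): S=83.7900. Δ = (V_up−V_dn)/(S_up−S_dn) = (0.0000−0.0000)/(117.3060−58.6530) = 0.0000. V = [p*·0.0000 + (1−p*)·0.0000]/1.35 = 0.0000. B = V − Δ·S = 0.0000.
(2,1): S=167.5800. Δ = (V_up−V_dn)/(S_up−S_dn) = (25.0000−0.0000)/(234.6120−117.3060) = 0.2131. V = [p*·25.0000 + (1−p*)·0.0000]/1.35 = 17.1958. B = V − Δ·S = -18.5185.
(2,2): S=335.1600. Δ = (V_up−V_dn)/(S_up−S_dn) = (25.0000−25.0000)/(469.2240−234.6120) = 0.0000. V = [p*·25.0000 + (1−p*)·25.0000]/1.35 = 18.5185. B = V − Δ·S = 18.5185.
(1,0): S=119.7000. Δ = (V_up−V_dn)/(S_up−S_dn) = (17.1958−0.0000)/(167.5800−83.7900) = 0.2052. V = [p*·17.1958 + (1−p*)·0.0000]/1.35 = 11.8278. B = V − Δ·S = -12.7376.
(1,1): S=239.4000. Δ = (V_up−V_dn)/(S_up−S_dn) = (18.5185−17.1958)/(335.1600−167.5800) = 0.0079. V = [p*·18.5185 + (1−p*)·17.1958]/1.35 = 13.6474. B = V − Δ·S = 11.7578.
(0,0): S=171.0000. Δ = (V_up−V_dn)/(S_up−S_dn) = (13.6474−11.8278)/(239.4000−119.7000) = 0.0152. V = [p*·13.6474 + (1−p*)·11.8278]/1.35 = 10.0129. B = V − Δ·S = 7.4134.
Each (Δ,B) replicates both successor values, so the strategy is self-financing and V0 is arbitrage-free.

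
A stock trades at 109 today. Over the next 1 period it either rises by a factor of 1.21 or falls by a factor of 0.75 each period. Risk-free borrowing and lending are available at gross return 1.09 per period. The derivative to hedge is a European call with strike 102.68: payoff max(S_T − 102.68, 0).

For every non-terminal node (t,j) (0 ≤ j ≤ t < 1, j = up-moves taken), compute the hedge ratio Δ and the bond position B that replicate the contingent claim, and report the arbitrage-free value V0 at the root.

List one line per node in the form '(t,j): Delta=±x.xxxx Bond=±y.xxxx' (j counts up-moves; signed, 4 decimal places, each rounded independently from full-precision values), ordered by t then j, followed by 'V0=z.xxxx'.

(0,0): Delta=0.5826 Bond=-43.6927
V0=19.8073

Since d<R<u, set p* = (R−d)/(u−d) = 0.7391; price each node as the discounted p*-expectation of its children.
Terminal values V(1,·): V(1,0)=0.0000, V(1,1)=29.2100
  t=0,j=0: stock 109.0000 → up 131.8900 (V=29.2100), down 81.7500 (V=0.0000). Price 19.8073; hedge Δ=0.5826, bond B=-43.6927.
Each (Δ,B) replicates both successor values, so the strategy is self-financing and V0 is arbitrage-free.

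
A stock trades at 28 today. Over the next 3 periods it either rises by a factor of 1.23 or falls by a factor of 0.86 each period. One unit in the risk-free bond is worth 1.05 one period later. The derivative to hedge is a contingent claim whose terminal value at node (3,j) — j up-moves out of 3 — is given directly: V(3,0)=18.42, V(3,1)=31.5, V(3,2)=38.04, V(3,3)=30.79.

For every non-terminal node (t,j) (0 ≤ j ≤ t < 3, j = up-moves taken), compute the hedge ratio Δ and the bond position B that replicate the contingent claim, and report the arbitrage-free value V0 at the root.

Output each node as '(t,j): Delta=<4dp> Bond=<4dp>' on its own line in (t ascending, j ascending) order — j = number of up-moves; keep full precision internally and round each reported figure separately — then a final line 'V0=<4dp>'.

No-arbitrage ⇒ martingale measure with p* = (R−d)/(u−d) = 0.5135.
At expiry t=3: V(3,0)=18.4200, V(3,1)=31.5000, V(3,2)=38.0400, V(3,3)=30.7900
  t=2,j=0: stock 20.7088 → up 25.4718 (V=31.5000), down 17.8096 (V=18.4200). Price 23.9398; hedge Δ=1.7071, bond B=-11.4116.
  t=2,j=1: stock 29.6184 → up 36.4306 (V=38.0400), down 25.4718 (V=31.5000). Price 33.1985; hedge Δ=0.5968, bond B=15.5228.
  t=2,j=2: stock 42.3612 → up 52.1043 (V=30.7900), down 36.4306 (V=38.0400). Price 32.6829; hedge Δ=-0.4626, bond B=52.2775.
  t=1,j=0: stock 24.0800 → up 29.6184 (V=33.1985), down 20.7088 (V=23.9398). Price 27.3278; hedge Δ=1.0392, bond B=2.3044.
  t=1,j=1: stock 34.4400 → up 42.3612 (V=32.6829), down 29.6184 (V=33.1985). Price 31.3654; hedge Δ=-0.0405, bond B=32.7589.
  t=0,j=0: stock 28.0000 → up 34.4400 (V=31.3654), down 24.0800 (V=27.3278). Price 28.0011; hedge Δ=0.3897, bond B=17.0887.
Root portfolio cost Δ·28+B reproduces V0=28.0011.

(0,0): Delta=0.3897 Bond=17.0887
(1,0): Delta=1.0392 Bond=2.3044
(1,1): Delta=-0.0405 Bond=32.7589
(2,0): Delta=1.7071 Bond=-11.4116
(2,1): Delta=0.5968 Bond=15.5228
(2,2): Delta=-0.4626 Bond=52.2775
V0=28.0011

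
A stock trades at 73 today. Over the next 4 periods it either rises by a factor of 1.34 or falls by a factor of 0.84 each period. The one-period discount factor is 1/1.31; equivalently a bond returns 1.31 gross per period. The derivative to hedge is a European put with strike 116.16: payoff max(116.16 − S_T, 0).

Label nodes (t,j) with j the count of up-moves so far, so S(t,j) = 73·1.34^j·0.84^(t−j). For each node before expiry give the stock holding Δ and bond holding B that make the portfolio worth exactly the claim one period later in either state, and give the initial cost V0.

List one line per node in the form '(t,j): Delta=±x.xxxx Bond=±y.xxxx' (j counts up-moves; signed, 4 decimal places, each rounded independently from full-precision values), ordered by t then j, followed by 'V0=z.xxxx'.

No-arbitrage ⇒ martingale measure with p* = (R−d)/(u−d) = 0.9400.
At expiry t=4: V(4,0)=79.8154, V(4,1)=58.1817, V(4,2)=23.6708, V(4,3)=0.0000, V(4,4)=0.0000
(3,0): S=43.2674. Δ = (V_up−V_dn)/(S_up−S_dn) = (58.1817−79.8154)/(57.9783−36.3446) = -1.0000. V = [p*·58.1817 + (1−p*)·79.8154]/1.31 = 45.4044. B = V − Δ·S = 88.6718.
(3,1): S=69.0218. Δ = (V_up−V_dn)/(S_up−S_dn) = (23.6708−58.1817)/(92.4892−57.9783) = -1.0000. V = [p*·23.6708 + (1−p*)·58.1817]/1.31 = 19.6500. B = V − Δ·S = 88.6718.
(3,2): S=110.1062. Δ = (V_up−V_dn)/(S_up−S_dn) = (0.0000−23.6708)/(147.5423−92.4892) = -0.4300. V = [p*·0.0000 + (1−p*)·23.6708]/1.31 = 1.0842. B = V − Δ·S = 48.4258.
(3,3): S=175.6456. Δ = (V_up−V_dn)/(S_up−S_dn) = (0.0000−0.0000)/(235.3651−147.5423) = 0.0000. V = [p*·0.0000 + (1−p*)·0.0000]/1.31 = 0.0000. B = V − Δ·S = 0.0000.
(2,0): S=51.5088. Δ = (V_up−V_dn)/(S_up−S_dn) = (19.6500−45.4044)/(69.0218−43.2674) = -1.0000. V = [p*·19.6500 + (1−p*)·45.4044]/1.31 = 16.1796. B = V − Δ·S = 67.6884.
(2,1): S=82.1688. Δ = (V_up−V_dn)/(S_up−S_dn) = (1.0842−19.6500)/(110.1062−69.0218) = -0.4519. V = [p*·1.0842 + (1−p*)·19.6500]/1.31 = 1.6779. B = V − Δ·S = 38.8096.
(2,2): S=131.0788. Δ = (V_up−V_dn)/(S_up−S_dn) = (0.0000−1.0842)/(175.6456−110.1062) = -0.0165. V = [p*·0.0000 + (1−p*)·1.0842]/1.31 = 0.0497. B = V − Δ·S = 2.2180.
(1,0): S=61.3200. Δ = (V_up−V_dn)/(S_up−S_dn) = (1.6779−16.1796)/(82.1688−51.5088) = -0.4730. V = [p*·1.6779 + (1−p*)·16.1796]/1.31 = 1.9451. B = V − Δ·S = 30.9483.
(1,1): S=97.8200. Δ = (V_up−V_dn)/(S_up−S_dn) = (0.0497−1.6779)/(131.0788−82.1688) = -0.0333. V = [p*·0.0497 + (1−p*)·1.6779]/1.31 = 0.1125. B = V − Δ·S = 3.3691.
(0,0): S=73.0000. Δ = (V_up−V_dn)/(S_up−S_dn) = (0.1125−1.9451)/(97.8200−61.3200) = -0.0502. V = [p*·0.1125 + (1−p*)·1.9451]/1.31 = 0.1698. B = V − Δ·S = 3.8350.
Root portfolio cost Δ·73+B reproduces V0=0.1698.

(0,0): Delta=-0.0502 Bond=3.8350
(1,0): Delta=-0.4730 Bond=30.9483
(1,1): Delta=-0.0333 Bond=3.3691
(2,0): Delta=-1.0000 Bond=67.6884
(2,1): Delta=-0.4519 Bond=38.8096
(2,2): Delta=-0.0165 Bond=2.2180
(3,0): Delta=-1.0000 Bond=88.6718
(3,1): Delta=-1.0000 Bond=88.6718
(3,2): Delta=-0.4300 Bond=48.4258
(3,3): Delta=0.0000 Bond=0.0000
V0=0.1698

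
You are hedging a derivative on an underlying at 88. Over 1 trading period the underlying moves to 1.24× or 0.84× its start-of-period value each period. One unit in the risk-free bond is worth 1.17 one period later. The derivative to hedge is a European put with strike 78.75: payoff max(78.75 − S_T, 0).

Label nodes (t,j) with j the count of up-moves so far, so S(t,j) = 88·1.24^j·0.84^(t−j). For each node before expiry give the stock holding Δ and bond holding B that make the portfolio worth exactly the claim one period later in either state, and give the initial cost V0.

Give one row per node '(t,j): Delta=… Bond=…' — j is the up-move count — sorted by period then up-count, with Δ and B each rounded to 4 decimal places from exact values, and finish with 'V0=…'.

(0,0): Delta=-0.1372 Bond=12.7974
V0=0.7224

Under the risk-neutral measure, an up-move has probability p* = (R−d)/(u−d) = 0.8250 and values discount at R = 1.17.
Terminal payoffs: V(1,0)=4.8300, V(1,1)=0.0000
  t=0,j=0: stock 88.0000 → up 109.1200 (V=0.0000), down 73.9200 (V=4.8300). Price 0.7224; hedge Δ=-0.1372, bond B=12.7974.
Root portfolio cost Δ·88+B reproduces V0=0.7224.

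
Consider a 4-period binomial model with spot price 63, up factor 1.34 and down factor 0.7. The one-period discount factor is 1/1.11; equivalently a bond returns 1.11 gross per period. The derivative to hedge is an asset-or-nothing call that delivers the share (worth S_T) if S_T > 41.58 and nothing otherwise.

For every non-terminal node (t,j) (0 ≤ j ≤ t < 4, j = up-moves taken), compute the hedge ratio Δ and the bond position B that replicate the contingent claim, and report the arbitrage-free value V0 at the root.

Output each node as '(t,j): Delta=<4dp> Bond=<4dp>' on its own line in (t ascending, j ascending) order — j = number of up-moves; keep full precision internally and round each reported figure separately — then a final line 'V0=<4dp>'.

(0,0): Delta=1.1187 Bond=-9.9127
(1,0): Delta=1.3320 Bond=-20.4116
(1,1): Delta=1.0562 Bond=-5.7252
(2,0): Delta=1.6192 Bond=-31.5226
(2,1): Delta=1.2479 Bond=-17.6834
(2,2): Delta=1.0000 Bond=0.0000
(3,0): Delta=0.0000 Bond=0.0000
(3,1): Delta=2.0937 Bond=-54.6187
(3,2): Delta=1.0000 Bond=0.0000
(3,3): Delta=1.0000 Bond=0.0000
V0=60.5652

Risk-neutral probability p* = (R−d)/(u−d) = (1.11−0.7)/(1.34−0.7) = 0.6406.
Terminal values V(4,·): V(4,0)=0.0000, V(4,1)=0.0000, V(4,2)=55.4302, V(4,3)=106.1092, V(4,4)=203.1233
(3,0): S=21.6090. Δ = (V_up−V_dn)/(S_up−S_dn) = (0.0000−0.0000)/(28.9561−15.1263) = 0.0000. V = [p*·0.0000 + (1−p*)·0.0000]/1.11 = 0.0000. B = V − Δ·S = 0.0000.
(3,1): S=41.3658. Δ = (V_up−V_dn)/(S_up−S_dn) = (55.4302−0.0000)/(55.4302−28.9561) = 2.0938. V = [p*·55.4302 + (1−p*)·0.0000]/1.11 = 31.9909. B = V − Δ·S = -54.6187.
(3,2): S=79.1860. Δ = (V_up−V_dn)/(S_up−S_dn) = (106.1092−55.4302)/(106.1092−55.4302) = 1.0000. V = [p*·106.1092 + (1−p*)·55.4302]/1.11 = 79.1860. B = V − Δ·S = 0.0000.
(3,3): S=151.5846. Δ = (V_up−V_dn)/(S_up−S_dn) = (203.1233−106.1092)/(203.1233−106.1092) = 1.0000. V = [p*·203.1233 + (1−p*)·106.1092]/1.11 = 151.5846. B = V − Δ·S = 0.0000.
(2,0): S=30.8700. Δ = (V_up−V_dn)/(S_up−S_dn) = (31.9909−0.0000)/(41.3658−21.6090) = 1.6192. V = [p*·31.9909 + (1−p*)·0.0000]/1.11 = 18.4632. B = V − Δ·S = -31.5226.
(2,1): S=59.0940. Δ = (V_up−V_dn)/(S_up−S_dn) = (79.1860−31.9909)/(79.1860−41.3658) = 1.2479. V = [p*·79.1860 + (1−p*)·31.9909]/1.11 = 56.0588. B = V − Δ·S = -17.6834.
(2,2): S=113.1228. Δ = (V_up−V_dn)/(S_up−S_dn) = (151.5846−79.1860)/(151.5846−79.1860) = 1.0000. V = [p*·151.5846 + (1−p*)·79.1860]/1.11 = 113.1228. B = V − Δ·S = 0.0000.
(1,0): S=44.1000. Δ = (V_up−V_dn)/(S_up−S_dn) = (56.0588−18.4632)/(59.0940−30.8700) = 1.3320. V = [p*·56.0588 + (1−p*)·18.4632]/1.11 = 38.3314. B = V − Δ·S = -20.4116.
(1,1): S=84.4200. Δ = (V_up−V_dn)/(S_up−S_dn) = (113.1228−56.0588)/(113.1228−59.0940) = 1.0562. V = [p*·113.1228 + (1−p*)·56.0588]/1.11 = 83.4373. B = V − Δ·S = -5.7252.
(0,0): S=63.0000. Δ = (V_up−V_dn)/(S_up−S_dn) = (83.4373−38.3314)/(84.4200−44.1000) = 1.1187. V = [p*·83.4373 + (1−p*)·38.3314]/1.11 = 60.5652. B = V − Δ·S = -9.9127.
Each (Δ,B) replicates both successor values, so the strategy is self-financing and V0 is arbitrage-free.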